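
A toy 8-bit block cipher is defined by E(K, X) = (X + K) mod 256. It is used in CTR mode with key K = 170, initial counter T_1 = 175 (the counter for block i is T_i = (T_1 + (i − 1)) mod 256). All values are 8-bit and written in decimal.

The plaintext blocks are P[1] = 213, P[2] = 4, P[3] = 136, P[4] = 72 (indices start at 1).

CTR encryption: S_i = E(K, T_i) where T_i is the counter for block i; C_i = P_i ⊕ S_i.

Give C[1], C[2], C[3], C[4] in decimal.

C[1]: T = 175, S = E(K, T) = 89; 213 ⊕ 89 = 140.
C[2]: T = 176, S = E(K, T) = 90; 4 ⊕ 90 = 94.
C[3]: T = 177, S = E(K, T) = 91; 136 ⊕ 91 = 211.
C[4]: T = 178, S = E(K, T) = 92; 72 ⊕ 92 = 20.

C[1] = 140, C[2] = 94, C[3] = 211, C[4] = 20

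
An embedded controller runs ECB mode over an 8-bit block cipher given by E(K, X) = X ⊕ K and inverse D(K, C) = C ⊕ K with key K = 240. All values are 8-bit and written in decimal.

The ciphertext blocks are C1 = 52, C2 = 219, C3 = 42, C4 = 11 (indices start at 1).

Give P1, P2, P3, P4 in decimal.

P1 = 196, P2 = 43, P3 = 218, P4 = 251

ECB decryption: P_i = D(K, C_i).
P1: D(K, 52) = 196.
P2: D(K, 219) = 43.
P3: D(K, 42) = 218.
P4: D(K, 11) = 251.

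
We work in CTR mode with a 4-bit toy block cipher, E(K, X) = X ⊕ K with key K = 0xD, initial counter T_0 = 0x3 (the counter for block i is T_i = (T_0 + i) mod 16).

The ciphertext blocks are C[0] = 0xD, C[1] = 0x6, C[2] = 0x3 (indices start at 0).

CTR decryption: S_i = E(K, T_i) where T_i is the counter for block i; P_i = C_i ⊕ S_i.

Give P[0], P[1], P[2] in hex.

P[0]: T = 0x3, S = E(K, T) = 0xE; 0xD ⊕ 0xE = 0x3.
P[1]: T = 0x4, S = E(K, T) = 0x9; 0x6 ⊕ 0x9 = 0xF.
P[2]: T = 0x5, S = E(K, T) = 0x8; 0x3 ⊕ 0x8 = 0xB.

P[0] = 0x3, P[1] = 0xF, P[2] = 0xB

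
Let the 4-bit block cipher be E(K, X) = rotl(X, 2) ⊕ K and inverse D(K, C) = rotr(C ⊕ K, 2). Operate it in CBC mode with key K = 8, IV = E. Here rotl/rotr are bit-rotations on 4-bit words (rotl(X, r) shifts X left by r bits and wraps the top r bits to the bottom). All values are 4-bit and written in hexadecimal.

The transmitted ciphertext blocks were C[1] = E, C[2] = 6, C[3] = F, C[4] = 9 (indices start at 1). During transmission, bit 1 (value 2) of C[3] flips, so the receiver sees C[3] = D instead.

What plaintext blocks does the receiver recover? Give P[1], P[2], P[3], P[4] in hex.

CBC decryption: P_i = D(K, C_i) ⊕ C_{i−1}, with C_{0} = IV.
Only C[3] changed, to D. In CBC, a change in C_i garbles P_i and flips the same bit in P_{i+1}. Decrypting the received ciphertext:
P[1]: D(K, E) = 9; 9 ⊕ E = 7.
P[2]: D(K, 6) = B; B ⊕ E = 5.
P[3]: D(K, D) = 5; 5 ⊕ 6 = 3.
P[4]: D(K, 9) = 4; 4 ⊕ D = 9.
Blocks that differ from the original plaintext: P[3], P[4].

P[1] = 7, P[2] = 5, P[3] = 3, P[4] = 9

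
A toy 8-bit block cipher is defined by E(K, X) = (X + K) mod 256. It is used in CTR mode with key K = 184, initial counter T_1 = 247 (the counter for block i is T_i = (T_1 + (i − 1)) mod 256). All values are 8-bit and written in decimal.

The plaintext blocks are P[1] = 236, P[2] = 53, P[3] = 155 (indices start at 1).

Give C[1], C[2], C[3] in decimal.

CTR encryption: S_i = E(K, T_i) where T_i is the counter for block i; C_i = P_i ⊕ S_i.
C[1]: T = 247, S = E(K, T) = 175; 236 ⊕ 175 = 67.
C[2]: T = 248, S = E(K, T) = 176; 53 ⊕ 176 = 133.
C[3]: T = 249, S = E(K, T) = 177; 155 ⊕ 177 = 42.

C[1] = 67, C[2] = 133, C[3] = 42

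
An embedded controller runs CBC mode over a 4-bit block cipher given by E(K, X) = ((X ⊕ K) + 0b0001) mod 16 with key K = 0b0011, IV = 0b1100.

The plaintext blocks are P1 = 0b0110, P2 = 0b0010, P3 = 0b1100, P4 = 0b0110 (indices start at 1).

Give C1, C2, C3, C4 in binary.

C1 = 0b1010, C2 = 0b1100, C3 = 0b0100, C4 = 0b0010

CBC encryption: C_i = E(K, P_i ⊕ C_{i−1}), with C_{0} = IV.
C1: P1 ⊕ 0b1100 = 0b1010; E(K, 0b1010) = 0b1010.
C2: P2 ⊕ 0b1010 = 0b1000; E(K, 0b1000) = 0b1100.
C3: P3 ⊕ 0b1100 = 0b0000; E(K, 0b0000) = 0b0100.
C4: P4 ⊕ 0b0100 = 0b0010; E(K, 0b0010) = 0b0010.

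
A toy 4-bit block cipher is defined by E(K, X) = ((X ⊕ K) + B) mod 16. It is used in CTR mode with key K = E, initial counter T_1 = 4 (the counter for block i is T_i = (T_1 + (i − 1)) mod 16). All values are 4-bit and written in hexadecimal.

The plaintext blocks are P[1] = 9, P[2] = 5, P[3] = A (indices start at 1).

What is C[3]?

CTR encryption: S_i = E(K, T_i) where T_i is the counter for block i; C_i = P_i ⊕ S_i.
C[1]: T = 4, S = E(K, T) = 5; 9 ⊕ 5 = C.
C[2]: T = 5, S = E(K, T) = 6; 5 ⊕ 6 = 3.
C[3]: T = 6, S = E(K, T) = 3; A ⊕ 3 = 9.

C[3] = 9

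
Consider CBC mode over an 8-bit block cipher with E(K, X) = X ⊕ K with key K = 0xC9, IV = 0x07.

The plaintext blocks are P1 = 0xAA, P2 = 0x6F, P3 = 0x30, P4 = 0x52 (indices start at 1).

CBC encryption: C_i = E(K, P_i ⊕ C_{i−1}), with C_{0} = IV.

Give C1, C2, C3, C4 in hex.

C1: P1 ⊕ 0x07 = 0xAD; E(K, 0xAD) = 0x64.
C2: P2 ⊕ 0x64 = 0x0B; E(K, 0x0B) = 0xC2.
C3: P3 ⊕ 0xC2 = 0xF2; E(K, 0xF2) = 0x3B.
C4: P4 ⊕ 0x3B = 0x69; E(K, 0x69) = 0xA0.

C1 = 0x64, C2 = 0xC2, C3 = 0x3B, C4 = 0xA0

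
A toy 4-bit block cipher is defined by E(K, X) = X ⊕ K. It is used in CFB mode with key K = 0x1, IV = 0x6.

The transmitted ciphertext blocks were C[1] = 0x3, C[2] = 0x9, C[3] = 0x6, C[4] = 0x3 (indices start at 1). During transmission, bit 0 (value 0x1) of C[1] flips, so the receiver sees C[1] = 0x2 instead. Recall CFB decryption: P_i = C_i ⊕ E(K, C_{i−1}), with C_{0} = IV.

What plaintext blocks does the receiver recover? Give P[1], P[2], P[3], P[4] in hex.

P[1] = 0x5, P[2] = 0xA, P[3] = 0xE, P[4] = 0x4

Only C[1] changed, to 0x2. In CFB, a change in C_i flips the same bit in P_i and garbles P_{i+1}. Decrypting the received ciphertext:
P[1]: E(K, 0x6) = 0x7; 0x2 ⊕ 0x7 = 0x5.
P[2]: E(K, 0x2) = 0x3; 0x9 ⊕ 0x3 = 0xA.
P[3]: E(K, 0x9) = 0x8; 0x6 ⊕ 0x8 = 0xE.
P[4]: E(K, 0x6) = 0x7; 0x3 ⊕ 0x7 = 0x4.
Blocks that differ from the original plaintext: P[1], P[2].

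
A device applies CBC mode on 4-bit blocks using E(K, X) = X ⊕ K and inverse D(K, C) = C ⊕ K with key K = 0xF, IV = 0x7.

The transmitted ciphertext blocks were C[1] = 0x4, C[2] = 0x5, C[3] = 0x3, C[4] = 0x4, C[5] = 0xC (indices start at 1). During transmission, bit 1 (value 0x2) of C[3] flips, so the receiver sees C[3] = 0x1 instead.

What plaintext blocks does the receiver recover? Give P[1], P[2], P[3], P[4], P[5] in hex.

CBC decryption: P_i = D(K, C_i) ⊕ C_{i−1}, with C_{0} = IV.
Only C[3] changed, to 0x1. In CBC, a change in C_i garbles P_i and flips the same bit in P_{i+1}. Decrypting the received ciphertext:
P[1]: D(K, 0x4) = 0xB; 0xB ⊕ 0x7 = 0xC.
P[2]: D(K, 0x5) = 0xA; 0xA ⊕ 0x4 = 0xE.
P[3]: D(K, 0x1) = 0xE; 0xE ⊕ 0x5 = 0xB.
P[4]: D(K, 0x4) = 0xB; 0xB ⊕ 0x1 = 0xA.
P[5]: D(K, 0xC) = 0x3; 0x3 ⊕ 0x4 = 0x7.
Blocks that differ from the original plaintext: P[3], P[4].

P[1] = 0xC, P[2] = 0xE, P[3] = 0xB, P[4] = 0xA, P[5] = 0x7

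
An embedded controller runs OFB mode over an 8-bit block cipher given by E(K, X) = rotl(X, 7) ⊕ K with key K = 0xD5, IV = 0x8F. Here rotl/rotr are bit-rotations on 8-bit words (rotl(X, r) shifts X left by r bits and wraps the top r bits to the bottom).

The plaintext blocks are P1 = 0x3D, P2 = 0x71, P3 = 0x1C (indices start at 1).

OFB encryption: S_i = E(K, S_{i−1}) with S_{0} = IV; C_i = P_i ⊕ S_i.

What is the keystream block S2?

0xDC

C1: S = E(K, 0x8F) = 0x12; 0x3D ⊕ 0x12 = 0x2F.
C2: S = E(K, 0x12) = 0xDC; 0x71 ⊕ 0xDC = 0xAD.
So S2 = 0xDC.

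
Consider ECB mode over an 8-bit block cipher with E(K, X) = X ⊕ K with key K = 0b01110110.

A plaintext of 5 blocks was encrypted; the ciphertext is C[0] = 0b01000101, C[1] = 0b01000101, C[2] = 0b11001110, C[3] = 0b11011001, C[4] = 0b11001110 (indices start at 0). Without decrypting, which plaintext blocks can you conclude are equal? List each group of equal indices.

P[0] = P[1]; P[2] = P[4]

ECB encrypts each block independently with the same key, so equal ciphertext blocks imply equal plaintext blocks.
C[0] = C[1] = 0b01000101, so P[0] = P[1].
C[2] = C[4] = 0b11001110, so P[2] = P[4].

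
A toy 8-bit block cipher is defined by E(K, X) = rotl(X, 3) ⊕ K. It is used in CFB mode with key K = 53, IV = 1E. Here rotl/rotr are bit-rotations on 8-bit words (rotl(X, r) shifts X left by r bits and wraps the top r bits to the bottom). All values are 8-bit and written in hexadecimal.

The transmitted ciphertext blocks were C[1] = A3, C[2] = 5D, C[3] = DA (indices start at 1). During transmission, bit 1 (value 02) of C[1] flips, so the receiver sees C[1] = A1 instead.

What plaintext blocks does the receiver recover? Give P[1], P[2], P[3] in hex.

P[1] = 02, P[2] = 03, P[3] = 63

CFB decryption: P_i = C_i ⊕ E(K, C_{i−1}), with C_{0} = IV.
Only C[1] changed, to A1. In CFB, a change in C_i flips the same bit in P_i and garbles P_{i+1}. Decrypting the received ciphertext:
P[1]: E(K, 1E) = A3; A1 ⊕ A3 = 02.
P[2]: E(K, A1) = 5E; 5D ⊕ 5E = 03.
P[3]: E(K, 5D) = B9; DA ⊕ B9 = 63.
Blocks that differ from the original plaintext: P[1], P[2].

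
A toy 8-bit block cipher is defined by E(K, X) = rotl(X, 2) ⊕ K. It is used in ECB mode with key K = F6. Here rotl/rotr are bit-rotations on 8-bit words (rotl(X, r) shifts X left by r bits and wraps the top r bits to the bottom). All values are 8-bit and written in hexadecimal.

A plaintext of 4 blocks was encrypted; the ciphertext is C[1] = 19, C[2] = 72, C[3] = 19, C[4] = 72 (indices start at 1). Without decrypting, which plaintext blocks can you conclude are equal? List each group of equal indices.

ECB encrypts each block independently with the same key, so equal ciphertext blocks imply equal plaintext blocks.
C[1] = C[3] = 19, so P[1] = P[3].
C[2] = C[4] = 72, so P[2] = P[4].

P[1] = P[3]; P[2] = P[4]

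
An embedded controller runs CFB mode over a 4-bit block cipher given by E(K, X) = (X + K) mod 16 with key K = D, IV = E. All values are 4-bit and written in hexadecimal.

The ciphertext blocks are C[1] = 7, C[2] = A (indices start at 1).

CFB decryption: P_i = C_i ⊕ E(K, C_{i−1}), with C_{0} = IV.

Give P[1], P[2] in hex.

P[1] = C, P[2] = E

P[1]: E(K, E) = B; 7 ⊕ B = C.
P[2]: E(K, 7) = 4; A ⊕ 4 = E.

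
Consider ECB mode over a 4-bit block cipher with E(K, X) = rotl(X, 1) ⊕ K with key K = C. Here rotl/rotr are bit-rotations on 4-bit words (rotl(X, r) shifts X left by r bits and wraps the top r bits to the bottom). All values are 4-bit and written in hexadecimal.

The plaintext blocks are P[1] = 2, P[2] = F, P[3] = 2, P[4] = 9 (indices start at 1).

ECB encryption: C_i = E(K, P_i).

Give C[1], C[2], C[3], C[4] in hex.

C[1]: E(K, 2) = 8.
C[2]: E(K, F) = 3.
C[3]: E(K, 2) = 8.
C[4]: E(K, 9) = F.

C[1] = 8, C[2] = 3, C[3] = 8, C[4] = F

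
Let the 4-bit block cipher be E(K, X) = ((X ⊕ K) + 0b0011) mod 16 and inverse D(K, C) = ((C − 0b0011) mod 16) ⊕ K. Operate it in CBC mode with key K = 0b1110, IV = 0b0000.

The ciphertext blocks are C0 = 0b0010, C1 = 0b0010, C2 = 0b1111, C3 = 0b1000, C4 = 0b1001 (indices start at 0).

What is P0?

CBC decryption: P_i = D(K, C_i) ⊕ C_{i−1}, with C_{−1} = IV.
P0: D(K, 0b0010) = 0b0001; 0b0001 ⊕ 0b0000 = 0b0001.

P0 = 0b0001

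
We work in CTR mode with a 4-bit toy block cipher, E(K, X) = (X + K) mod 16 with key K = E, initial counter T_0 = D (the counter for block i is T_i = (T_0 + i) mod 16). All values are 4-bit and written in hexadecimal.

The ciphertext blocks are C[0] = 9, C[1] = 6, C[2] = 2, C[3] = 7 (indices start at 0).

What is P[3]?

CTR decryption: S_i = E(K, T_i) where T_i is the counter for block i; P_i = C_i ⊕ S_i.
P[3]: T = 0, S = E(K, T) = E; 7 ⊕ E = 9.

P[3] = 9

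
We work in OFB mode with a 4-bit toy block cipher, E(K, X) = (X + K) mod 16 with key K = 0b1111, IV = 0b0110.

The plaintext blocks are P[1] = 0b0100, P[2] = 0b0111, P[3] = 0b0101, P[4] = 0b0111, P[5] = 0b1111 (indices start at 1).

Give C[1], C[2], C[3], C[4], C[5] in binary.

C[1] = 0b0001, C[2] = 0b0011, C[3] = 0b0110, C[4] = 0b0101, C[5] = 0b1110

OFB encryption: S_i = E(K, S_{i−1}) with S_{0} = IV; C_i = P_i ⊕ S_i.
C[1]: S = E(K, 0b0110) = 0b0101; 0b0100 ⊕ 0b0101 = 0b0001.
C[2]: S = E(K, 0b0101) = 0b0100; 0b0111 ⊕ 0b0100 = 0b0011.
C[3]: S = E(K, 0b0100) = 0b0011; 0b0101 ⊕ 0b0011 = 0b0110.
C[4]: S = E(K, 0b0011) = 0b0010; 0b0111 ⊕ 0b0010 = 0b0101.
C[5]: S = E(K, 0b0010) = 0b0001; 0b1111 ⊕ 0b0001 = 0b1110.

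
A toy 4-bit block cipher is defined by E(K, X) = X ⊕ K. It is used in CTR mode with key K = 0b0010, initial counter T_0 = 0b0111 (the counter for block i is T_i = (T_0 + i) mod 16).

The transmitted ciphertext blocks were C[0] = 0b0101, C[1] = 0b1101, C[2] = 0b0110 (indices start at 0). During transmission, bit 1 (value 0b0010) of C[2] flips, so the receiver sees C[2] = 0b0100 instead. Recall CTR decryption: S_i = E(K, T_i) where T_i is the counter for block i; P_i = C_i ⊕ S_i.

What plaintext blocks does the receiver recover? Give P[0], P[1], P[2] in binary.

P[0] = 0b0000, P[1] = 0b0111, P[2] = 0b1111

Only C[2] changed, to 0b0100. In CTR, a change in C_i flips the same bit in P_i only; the keystream is unaffected. Decrypting the received ciphertext:
P[0]: T = 0b0111, S = E(K, T) = 0b0101; 0b0101 ⊕ 0b0101 = 0b0000.
P[1]: T = 0b1000, S = E(K, T) = 0b1010; 0b1101 ⊕ 0b1010 = 0b0111.
P[2]: T = 0b1001, S = E(K, T) = 0b1011; 0b0100 ⊕ 0b1011 = 0b1111.
Blocks that differ from the original plaintext: P[2].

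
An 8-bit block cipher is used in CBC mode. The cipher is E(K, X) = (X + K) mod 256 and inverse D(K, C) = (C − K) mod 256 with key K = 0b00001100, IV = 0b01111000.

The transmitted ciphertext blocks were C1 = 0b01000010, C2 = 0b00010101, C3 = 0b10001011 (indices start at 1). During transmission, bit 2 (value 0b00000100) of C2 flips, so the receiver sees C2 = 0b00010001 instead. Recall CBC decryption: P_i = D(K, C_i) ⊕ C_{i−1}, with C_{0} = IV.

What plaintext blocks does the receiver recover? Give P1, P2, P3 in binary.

P1 = 0b01001110, P2 = 0b01000111, P3 = 0b01101110

Only C2 changed, to 0b00010001. In CBC, a change in C_i garbles P_i and flips the same bit in P_{i+1}. Decrypting the received ciphertext:
P1: D(K, 0b01000010) = 0b00110110; 0b00110110 ⊕ 0b01111000 = 0b01001110.
P2: D(K, 0b00010001) = 0b00000101; 0b00000101 ⊕ 0b01000010 = 0b01000111.
P3: D(K, 0b10001011) = 0b01111111; 0b01111111 ⊕ 0b00010001 = 0b01101110.
Blocks that differ from the original plaintext: P2, P3.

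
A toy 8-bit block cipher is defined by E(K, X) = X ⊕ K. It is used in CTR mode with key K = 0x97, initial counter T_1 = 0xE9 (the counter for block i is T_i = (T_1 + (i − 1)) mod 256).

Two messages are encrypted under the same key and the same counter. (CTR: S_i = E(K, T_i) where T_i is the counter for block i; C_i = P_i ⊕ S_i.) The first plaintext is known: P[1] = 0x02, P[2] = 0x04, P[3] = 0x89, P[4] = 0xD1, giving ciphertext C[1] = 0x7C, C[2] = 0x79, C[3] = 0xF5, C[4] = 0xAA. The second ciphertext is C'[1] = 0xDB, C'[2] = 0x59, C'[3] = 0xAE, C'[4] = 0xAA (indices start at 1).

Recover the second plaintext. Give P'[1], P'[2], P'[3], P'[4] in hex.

In CTR with a reused counter, both messages share the same keystream S_i, so C_i ⊕ C'_i = P_i ⊕ P'_i and thus P'_i = P_i ⊕ C_i ⊕ C'_i.
P'[1]: 0x02 ⊕ 0x7C ⊕ 0xDB = 0xA5.
P'[2]: 0x04 ⊕ 0x79 ⊕ 0x59 = 0x24.
P'[3]: 0x89 ⊕ 0xF5 ⊕ 0xAE = 0xD2.
P'[4]: 0xD1 ⊕ 0xAA ⊕ 0xAA = 0xD1.

P'[1] = 0xA5, P'[2] = 0x24, P'[3] = 0xD2, P'[4] = 0xD1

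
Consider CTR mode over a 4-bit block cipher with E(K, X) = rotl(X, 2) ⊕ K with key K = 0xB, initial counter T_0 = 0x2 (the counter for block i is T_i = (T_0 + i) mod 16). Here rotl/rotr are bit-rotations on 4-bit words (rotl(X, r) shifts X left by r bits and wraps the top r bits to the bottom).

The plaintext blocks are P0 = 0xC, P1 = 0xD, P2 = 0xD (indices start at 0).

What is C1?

C1 = 0xA

CTR encryption: S_i = E(K, T_i) where T_i is the counter for block i; C_i = P_i ⊕ S_i.
C0: T = 0x2, S = E(K, T) = 0x3; 0xC ⊕ 0x3 = 0xF.
C1: T = 0x3, S = E(K, T) = 0x7; 0xD ⊕ 0x7 = 0xA.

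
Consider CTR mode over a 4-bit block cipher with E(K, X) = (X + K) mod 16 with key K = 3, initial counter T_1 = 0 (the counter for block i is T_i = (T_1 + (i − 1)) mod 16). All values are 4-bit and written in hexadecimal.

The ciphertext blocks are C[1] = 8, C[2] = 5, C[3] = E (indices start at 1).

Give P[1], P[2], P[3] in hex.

CTR decryption: S_i = E(K, T_i) where T_i is the counter for block i; P_i = C_i ⊕ S_i.
P[1]: T = 0, S = E(K, T) = 3; 8 ⊕ 3 = B.
P[2]: T = 1, S = E(K, T) = 4; 5 ⊕ 4 = 1.
P[3]: T = 2, S = E(K, T) = 5; E ⊕ 5 = B.

P[1] = B, P[2] = 1, P[3] = B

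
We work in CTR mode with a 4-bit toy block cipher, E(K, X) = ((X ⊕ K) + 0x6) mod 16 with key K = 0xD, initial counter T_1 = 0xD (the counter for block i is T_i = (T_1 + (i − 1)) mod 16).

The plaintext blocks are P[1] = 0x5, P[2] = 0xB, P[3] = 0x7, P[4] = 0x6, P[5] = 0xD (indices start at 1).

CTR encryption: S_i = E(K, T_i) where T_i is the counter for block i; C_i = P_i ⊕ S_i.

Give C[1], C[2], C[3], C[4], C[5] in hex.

C[1]: T = 0xD, S = E(K, T) = 0x6; 0x5 ⊕ 0x6 = 0x3.
C[2]: T = 0xE, S = E(K, T) = 0x9; 0xB ⊕ 0x9 = 0x2.
C[3]: T = 0xF, S = E(K, T) = 0x8; 0x7 ⊕ 0x8 = 0xF.
C[4]: T = 0x0, S = E(K, T) = 0x3; 0x6 ⊕ 0x3 = 0x5.
C[5]: T = 0x1, S = E(K, T) = 0x2; 0xD ⊕ 0x2 = 0xF.

C[1] = 0x3, C[2] = 0x2, C[3] = 0xF, C[4] = 0x5, C[5] = 0xF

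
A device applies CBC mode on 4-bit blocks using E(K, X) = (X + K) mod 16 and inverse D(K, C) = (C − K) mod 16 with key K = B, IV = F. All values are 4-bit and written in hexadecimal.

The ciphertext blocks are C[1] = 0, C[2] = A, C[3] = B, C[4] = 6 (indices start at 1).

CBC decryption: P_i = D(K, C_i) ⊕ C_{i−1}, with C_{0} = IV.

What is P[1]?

P[1] = A

P[1]: D(K, 0) = 5; 5 ⊕ F = A.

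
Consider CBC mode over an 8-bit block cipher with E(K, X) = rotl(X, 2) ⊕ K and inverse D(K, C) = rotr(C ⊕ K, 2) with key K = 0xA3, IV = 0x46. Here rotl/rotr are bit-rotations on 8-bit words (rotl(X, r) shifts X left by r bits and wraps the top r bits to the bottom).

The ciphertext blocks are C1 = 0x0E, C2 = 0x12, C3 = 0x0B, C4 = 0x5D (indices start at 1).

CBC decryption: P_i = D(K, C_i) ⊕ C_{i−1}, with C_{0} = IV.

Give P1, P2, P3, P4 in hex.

P1 = 0x2D, P2 = 0x62, P3 = 0x38, P4 = 0xB4

P1: D(K, 0x0E) = 0x6B; 0x6B ⊕ 0x46 = 0x2D.
P2: D(K, 0x12) = 0x6C; 0x6C ⊕ 0x0E = 0x62.
P3: D(K, 0x0B) = 0x2A; 0x2A ⊕ 0x12 = 0x38.
P4: D(K, 0x5D) = 0xBF; 0xBF ⊕ 0x0B = 0xB4.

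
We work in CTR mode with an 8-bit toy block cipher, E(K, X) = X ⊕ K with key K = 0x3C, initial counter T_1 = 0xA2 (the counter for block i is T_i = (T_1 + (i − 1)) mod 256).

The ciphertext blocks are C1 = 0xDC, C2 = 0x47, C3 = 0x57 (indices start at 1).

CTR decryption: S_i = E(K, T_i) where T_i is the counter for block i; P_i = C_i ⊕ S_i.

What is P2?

P2: T = 0xA3, S = E(K, T) = 0x9F; 0x47 ⊕ 0x9F = 0xD8.

P2 = 0xD8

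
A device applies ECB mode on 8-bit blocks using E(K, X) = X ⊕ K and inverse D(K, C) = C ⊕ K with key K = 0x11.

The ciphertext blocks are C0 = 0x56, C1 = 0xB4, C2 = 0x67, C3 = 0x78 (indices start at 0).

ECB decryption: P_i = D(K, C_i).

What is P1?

P1: D(K, 0xB4) = 0xA5.

P1 = 0xA5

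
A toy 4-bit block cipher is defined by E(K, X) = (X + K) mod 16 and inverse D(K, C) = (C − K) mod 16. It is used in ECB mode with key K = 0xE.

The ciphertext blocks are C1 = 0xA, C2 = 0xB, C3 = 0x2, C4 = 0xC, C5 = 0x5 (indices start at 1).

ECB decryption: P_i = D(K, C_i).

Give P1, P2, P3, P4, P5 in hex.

P1: D(K, 0xA) = 0xC.
P2: D(K, 0xB) = 0xD.
P3: D(K, 0x2) = 0x4.
P4: D(K, 0xC) = 0xE.
P5: D(K, 0x5) = 0x7.

P1 = 0xC, P2 = 0xD, P3 = 0x4, P4 = 0xE, P5 = 0x7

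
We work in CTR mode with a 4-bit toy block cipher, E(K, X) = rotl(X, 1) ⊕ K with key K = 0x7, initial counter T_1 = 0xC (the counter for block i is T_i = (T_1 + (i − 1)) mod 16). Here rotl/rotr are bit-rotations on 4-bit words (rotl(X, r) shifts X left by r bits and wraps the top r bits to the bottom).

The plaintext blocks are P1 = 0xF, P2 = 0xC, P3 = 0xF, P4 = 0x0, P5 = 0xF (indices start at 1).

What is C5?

CTR encryption: S_i = E(K, T_i) where T_i is the counter for block i; C_i = P_i ⊕ S_i.
C1: T = 0xC, S = E(K, T) = 0xE; 0xF ⊕ 0xE = 0x1.
C2: T = 0xD, S = E(K, T) = 0xC; 0xC ⊕ 0xC = 0x0.
C3: T = 0xE, S = E(K, T) = 0xA; 0xF ⊕ 0xA = 0x5.
C4: T = 0xF, S = E(K, T) = 0x8; 0x0 ⊕ 0x8 = 0x8.
C5: T = 0x0, S = E(K, T) = 0x7; 0xF ⊕ 0x7 = 0x8.

C5 = 0x8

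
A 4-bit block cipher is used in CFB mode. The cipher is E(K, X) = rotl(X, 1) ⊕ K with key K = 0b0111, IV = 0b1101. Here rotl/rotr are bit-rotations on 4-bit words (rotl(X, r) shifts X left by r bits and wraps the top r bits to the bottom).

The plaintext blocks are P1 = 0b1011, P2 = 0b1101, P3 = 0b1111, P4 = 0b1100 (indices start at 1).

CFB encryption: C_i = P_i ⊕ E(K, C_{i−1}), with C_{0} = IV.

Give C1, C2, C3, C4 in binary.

C1: E(K, 0b1101) = 0b1100; 0b1011 ⊕ 0b1100 = 0b0111.
C2: E(K, 0b0111) = 0b1001; 0b1101 ⊕ 0b1001 = 0b0100.
C3: E(K, 0b0100) = 0b1111; 0b1111 ⊕ 0b1111 = 0b0000.
C4: E(K, 0b0000) = 0b0111; 0b1100 ⊕ 0b0111 = 0b1011.

C1 = 0b0111, C2 = 0b0100, C3 = 0b0000, C4 = 0b1011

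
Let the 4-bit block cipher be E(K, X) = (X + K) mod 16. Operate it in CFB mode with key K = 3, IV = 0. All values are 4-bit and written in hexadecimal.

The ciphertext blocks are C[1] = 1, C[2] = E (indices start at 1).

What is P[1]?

P[1] = 2

CFB decryption: P_i = C_i ⊕ E(K, C_{i−1}), with C_{0} = IV.
P[1]: E(K, 0) = 3; 1 ⊕ 3 = 2.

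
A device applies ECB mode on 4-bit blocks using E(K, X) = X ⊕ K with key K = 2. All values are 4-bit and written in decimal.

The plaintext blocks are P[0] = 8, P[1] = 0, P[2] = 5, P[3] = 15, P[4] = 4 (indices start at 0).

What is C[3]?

C[3] = 13

ECB encryption: C_i = E(K, P_i).
C[3]: E(K, 15) = 13.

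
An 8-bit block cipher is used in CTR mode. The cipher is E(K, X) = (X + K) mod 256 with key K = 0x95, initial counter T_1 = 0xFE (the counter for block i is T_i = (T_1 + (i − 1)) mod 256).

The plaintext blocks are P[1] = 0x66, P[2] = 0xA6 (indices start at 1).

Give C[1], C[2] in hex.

CTR encryption: S_i = E(K, T_i) where T_i is the counter for block i; C_i = P_i ⊕ S_i.
C[1]: T = 0xFE, S = E(K, T) = 0x93; 0x66 ⊕ 0x93 = 0xF5.
C[2]: T = 0xFF, S = E(K, T) = 0x94; 0xA6 ⊕ 0x94 = 0x32.

C[1] = 0xF5, C[2] = 0x32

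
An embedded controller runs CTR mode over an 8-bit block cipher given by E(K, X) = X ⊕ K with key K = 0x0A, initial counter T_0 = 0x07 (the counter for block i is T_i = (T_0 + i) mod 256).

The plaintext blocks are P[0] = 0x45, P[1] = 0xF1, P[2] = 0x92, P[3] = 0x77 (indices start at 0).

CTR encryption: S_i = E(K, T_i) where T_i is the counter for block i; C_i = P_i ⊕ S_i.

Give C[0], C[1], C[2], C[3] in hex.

C[0] = 0x48, C[1] = 0xF3, C[2] = 0x91, C[3] = 0x77

C[0]: T = 0x07, S = E(K, T) = 0x0D; 0x45 ⊕ 0x0D = 0x48.
C[1]: T = 0x08, S = E(K, T) = 0x02; 0xF1 ⊕ 0x02 = 0xF3.
C[2]: T = 0x09, S = E(K, T) = 0x03; 0x92 ⊕ 0x03 = 0x91.
C[3]: T = 0x0A, S = E(K, T) = 0x00; 0x77 ⊕ 0x00 = 0x77.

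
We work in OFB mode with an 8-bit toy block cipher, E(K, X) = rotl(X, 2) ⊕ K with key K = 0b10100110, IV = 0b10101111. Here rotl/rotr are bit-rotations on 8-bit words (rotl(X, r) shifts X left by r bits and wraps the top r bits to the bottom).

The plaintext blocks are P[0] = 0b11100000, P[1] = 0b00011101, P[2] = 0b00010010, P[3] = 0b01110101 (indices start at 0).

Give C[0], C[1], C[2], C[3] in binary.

C[0] = 0b11111000, C[1] = 0b11011011, C[2] = 0b10101111, C[3] = 0b00100101

OFB encryption: S_i = E(K, S_{i−1}) with S_{−1} = IV; C_i = P_i ⊕ S_i.
C[0]: S = E(K, 0b10101111) = 0b00011000; 0b11100000 ⊕ 0b00011000 = 0b11111000.
C[1]: S = E(K, 0b00011000) = 0b11000110; 0b00011101 ⊕ 0b11000110 = 0b11011011.
C[2]: S = E(K, 0b11000110) = 0b10111101; 0b00010010 ⊕ 0b10111101 = 0b10101111.
C[3]: S = E(K, 0b10111101) = 0b01010000; 0b01110101 ⊕ 0b01010000 = 0b00100101.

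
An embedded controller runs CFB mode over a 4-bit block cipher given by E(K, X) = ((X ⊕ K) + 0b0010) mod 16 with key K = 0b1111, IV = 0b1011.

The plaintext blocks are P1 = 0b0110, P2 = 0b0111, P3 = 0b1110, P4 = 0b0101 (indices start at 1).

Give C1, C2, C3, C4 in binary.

CFB encryption: C_i = P_i ⊕ E(K, C_{i−1}), with C_{0} = IV.
C1: E(K, 0b1011) = 0b0110; 0b0110 ⊕ 0b0110 = 0b0000.
C2: E(K, 0b0000) = 0b0001; 0b0111 ⊕ 0b0001 = 0b0110.
C3: E(K, 0b0110) = 0b1011; 0b1110 ⊕ 0b1011 = 0b0101.
C4: E(K, 0b0101) = 0b1100; 0b0101 ⊕ 0b1100 = 0b1001.

C1 = 0b0000, C2 = 0b0110, C3 = 0b0101, C4 = 0b1001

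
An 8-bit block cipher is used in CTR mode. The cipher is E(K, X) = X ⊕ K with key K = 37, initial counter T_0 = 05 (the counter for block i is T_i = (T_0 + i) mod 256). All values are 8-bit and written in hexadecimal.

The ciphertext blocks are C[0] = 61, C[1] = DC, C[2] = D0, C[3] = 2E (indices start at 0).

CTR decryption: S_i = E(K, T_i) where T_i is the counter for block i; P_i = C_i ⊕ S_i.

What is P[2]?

P[2]: T = 07, S = E(K, T) = 30; D0 ⊕ 30 = E0.

P[2] = E0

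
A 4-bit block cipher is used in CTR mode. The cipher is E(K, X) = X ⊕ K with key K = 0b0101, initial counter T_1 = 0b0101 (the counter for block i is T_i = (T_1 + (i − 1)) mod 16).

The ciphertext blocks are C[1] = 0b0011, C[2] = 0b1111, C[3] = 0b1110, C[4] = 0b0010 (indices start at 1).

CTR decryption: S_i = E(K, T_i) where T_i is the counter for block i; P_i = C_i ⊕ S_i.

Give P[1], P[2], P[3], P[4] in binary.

P[1] = 0b0011, P[2] = 0b1100, P[3] = 0b1100, P[4] = 0b1111

P[1]: T = 0b0101, S = E(K, T) = 0b0000; 0b0011 ⊕ 0b0000 = 0b0011.
P[2]: T = 0b0110, S = E(K, T) = 0b0011; 0b1111 ⊕ 0b0011 = 0b1100.
P[3]: T = 0b0111, S = E(K, T) = 0b0010; 0b1110 ⊕ 0b0010 = 0b1100.
P[4]: T = 0b1000, S = E(K, T) = 0b1101; 0b0010 ⊕ 0b1101 = 0b1111.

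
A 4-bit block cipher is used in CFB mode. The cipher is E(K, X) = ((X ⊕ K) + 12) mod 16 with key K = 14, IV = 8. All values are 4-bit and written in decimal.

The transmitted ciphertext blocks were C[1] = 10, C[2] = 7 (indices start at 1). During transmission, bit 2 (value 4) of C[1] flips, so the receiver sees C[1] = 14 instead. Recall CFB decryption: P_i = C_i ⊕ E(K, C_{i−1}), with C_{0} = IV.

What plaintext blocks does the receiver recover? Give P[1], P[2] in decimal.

Only C[1] changed, to 14. In CFB, a change in C_i flips the same bit in P_i and garbles P_{i+1}. Decrypting the received ciphertext:
P[1]: E(K, 8) = 2; 14 ⊕ 2 = 12.
P[2]: E(K, 14) = 12; 7 ⊕ 12 = 11.
Blocks that differ from the original plaintext: P[1], P[2].

P[1] = 12, P[2] = 11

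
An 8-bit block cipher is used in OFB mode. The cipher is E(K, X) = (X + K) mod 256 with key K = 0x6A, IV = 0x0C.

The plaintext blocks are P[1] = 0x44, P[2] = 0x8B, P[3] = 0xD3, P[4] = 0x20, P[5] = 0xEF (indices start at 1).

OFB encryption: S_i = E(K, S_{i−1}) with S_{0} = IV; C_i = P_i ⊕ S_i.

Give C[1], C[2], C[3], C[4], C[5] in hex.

C[1] = 0x32, C[2] = 0x6B, C[3] = 0x99, C[4] = 0x94, C[5] = 0xF1

C[1]: S = E(K, 0x0C) = 0x76; 0x44 ⊕ 0x76 = 0x32.
C[2]: S = E(K, 0x76) = 0xE0; 0x8B ⊕ 0xE0 = 0x6B.
C[3]: S = E(K, 0xE0) = 0x4A; 0xD3 ⊕ 0x4A = 0x99.
C[4]: S = E(K, 0x4A) = 0xB4; 0x20 ⊕ 0xB4 = 0x94.
C[5]: S = E(K, 0xB4) = 0x1E; 0xEF ⊕ 0x1E = 0xF1.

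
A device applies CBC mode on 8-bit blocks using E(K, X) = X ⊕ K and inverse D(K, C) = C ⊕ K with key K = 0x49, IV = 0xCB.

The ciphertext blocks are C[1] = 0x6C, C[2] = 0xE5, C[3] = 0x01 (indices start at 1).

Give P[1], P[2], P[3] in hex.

CBC decryption: P_i = D(K, C_i) ⊕ C_{i−1}, with C_{0} = IV.
P[1]: D(K, 0x6C) = 0x25; 0x25 ⊕ 0xCB = 0xEE.
P[2]: D(K, 0xE5) = 0xAC; 0xAC ⊕ 0x6C = 0xC0.
P[3]: D(K, 0x01) = 0x48; 0x48 ⊕ 0xE5 = 0xAD.

P[1] = 0xEE, P[2] = 0xC0, P[3] = 0xAD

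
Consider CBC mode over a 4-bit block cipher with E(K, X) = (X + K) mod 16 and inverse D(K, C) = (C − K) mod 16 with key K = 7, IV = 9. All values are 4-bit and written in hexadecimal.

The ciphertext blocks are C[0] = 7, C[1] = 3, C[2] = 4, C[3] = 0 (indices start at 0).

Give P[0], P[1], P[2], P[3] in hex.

P[0] = 9, P[1] = B, P[2] = E, P[3] = D

CBC decryption: P_i = D(K, C_i) ⊕ C_{i−1}, with C_{−1} = IV.
P[0]: D(K, 7) = 0; 0 ⊕ 9 = 9.
P[1]: D(K, 3) = C; C ⊕ 7 = B.
P[2]: D(K, 4) = D; D ⊕ 3 = E.
P[3]: D(K, 0) = 9; 9 ⊕ 4 = D.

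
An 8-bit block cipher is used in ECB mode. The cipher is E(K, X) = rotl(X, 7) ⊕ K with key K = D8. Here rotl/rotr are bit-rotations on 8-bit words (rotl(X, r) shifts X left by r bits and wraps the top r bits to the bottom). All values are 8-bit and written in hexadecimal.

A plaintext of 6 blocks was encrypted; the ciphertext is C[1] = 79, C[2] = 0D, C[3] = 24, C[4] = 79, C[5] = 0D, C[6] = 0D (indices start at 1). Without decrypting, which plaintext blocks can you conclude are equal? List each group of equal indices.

ECB encrypts each block independently with the same key, so equal ciphertext blocks imply equal plaintext blocks.
C[1] = C[4] = 79, so P[1] = P[4].
C[2] = C[5] = C[6] = 0D, so P[2] = P[5] = P[6].

P[1] = P[4]; P[2] = P[5] = P[6]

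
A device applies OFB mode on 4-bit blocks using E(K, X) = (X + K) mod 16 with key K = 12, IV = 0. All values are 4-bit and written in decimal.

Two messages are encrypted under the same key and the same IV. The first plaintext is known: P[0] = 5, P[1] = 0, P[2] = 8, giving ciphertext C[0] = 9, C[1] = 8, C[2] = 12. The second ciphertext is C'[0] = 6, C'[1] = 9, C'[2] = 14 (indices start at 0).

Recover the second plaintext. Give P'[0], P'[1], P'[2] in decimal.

P'[0] = 10, P'[1] = 1, P'[2] = 10

In OFB with a reused IV, both messages share the same keystream S_i, so C_i ⊕ C'_i = P_i ⊕ P'_i and thus P'_i = P_i ⊕ C_i ⊕ C'_i.
P'[0]: 5 ⊕ 9 ⊕ 6 = 10.
P'[1]: 0 ⊕ 8 ⊕ 9 = 1.
P'[2]: 8 ⊕ 12 ⊕ 14 = 10.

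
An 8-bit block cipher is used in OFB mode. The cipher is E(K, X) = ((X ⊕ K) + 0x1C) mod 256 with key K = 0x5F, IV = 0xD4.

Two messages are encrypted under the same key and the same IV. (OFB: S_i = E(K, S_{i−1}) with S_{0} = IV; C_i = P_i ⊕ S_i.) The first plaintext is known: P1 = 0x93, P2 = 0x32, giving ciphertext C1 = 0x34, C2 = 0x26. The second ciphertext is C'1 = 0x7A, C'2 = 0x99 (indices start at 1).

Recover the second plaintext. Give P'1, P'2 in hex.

In OFB with a reused IV, both messages share the same keystream S_i, so C_i ⊕ C'_i = P_i ⊕ P'_i and thus P'_i = P_i ⊕ C_i ⊕ C'_i.
P'1: 0x93 ⊕ 0x34 ⊕ 0x7A = 0xDD.
P'2: 0x32 ⊕ 0x26 ⊕ 0x99 = 0x8D.

P'1 = 0xDD, P'2 = 0x8D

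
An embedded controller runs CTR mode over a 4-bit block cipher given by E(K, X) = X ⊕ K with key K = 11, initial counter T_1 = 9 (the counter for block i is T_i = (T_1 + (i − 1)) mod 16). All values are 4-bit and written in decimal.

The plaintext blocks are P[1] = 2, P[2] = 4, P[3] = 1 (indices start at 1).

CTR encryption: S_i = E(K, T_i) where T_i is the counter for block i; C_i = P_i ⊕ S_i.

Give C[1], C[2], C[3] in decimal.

C[1] = 0, C[2] = 5, C[3] = 1

C[1]: T = 9, S = E(K, T) = 2; 2 ⊕ 2 = 0.
C[2]: T = 10, S = E(K, T) = 1; 4 ⊕ 1 = 5.
C[3]: T = 11, S = E(K, T) = 0; 1 ⊕ 0 = 1.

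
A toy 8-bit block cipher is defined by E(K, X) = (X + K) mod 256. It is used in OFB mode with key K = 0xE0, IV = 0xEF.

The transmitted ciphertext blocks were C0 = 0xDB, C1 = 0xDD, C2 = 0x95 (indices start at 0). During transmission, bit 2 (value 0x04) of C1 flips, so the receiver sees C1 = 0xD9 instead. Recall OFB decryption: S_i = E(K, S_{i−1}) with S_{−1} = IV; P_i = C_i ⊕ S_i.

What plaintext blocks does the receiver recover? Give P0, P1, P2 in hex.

Only C1 changed, to 0xD9. In OFB, a change in C_i flips the same bit in P_i only; the keystream is unaffected. Decrypting the received ciphertext:
P0: S = E(K, 0xEF) = 0xCF; 0xDB ⊕ 0xCF = 0x14.
P1: S = E(K, 0xCF) = 0xAF; 0xD9 ⊕ 0xAF = 0x76.
P2: S = E(K, 0xAF) = 0x8F; 0x95 ⊕ 0x8F = 0x1A.
Blocks that differ from the original plaintext: P1.

P0 = 0x14, P1 = 0x76, P2 = 0x1A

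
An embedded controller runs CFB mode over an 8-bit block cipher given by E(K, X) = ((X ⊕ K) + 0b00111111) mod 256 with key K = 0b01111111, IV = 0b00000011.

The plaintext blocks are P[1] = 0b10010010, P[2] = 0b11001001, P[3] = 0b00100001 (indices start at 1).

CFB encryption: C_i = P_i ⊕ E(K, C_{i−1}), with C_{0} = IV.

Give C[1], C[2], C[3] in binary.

C[1] = 0b00101001, C[2] = 0b01011100, C[3] = 0b01000011

C[1]: E(K, 0b00000011) = 0b10111011; 0b10010010 ⊕ 0b10111011 = 0b00101001.
C[2]: E(K, 0b00101001) = 0b10010101; 0b11001001 ⊕ 0b10010101 = 0b01011100.
C[3]: E(K, 0b01011100) = 0b01100010; 0b00100001 ⊕ 0b01100010 = 0b01000011.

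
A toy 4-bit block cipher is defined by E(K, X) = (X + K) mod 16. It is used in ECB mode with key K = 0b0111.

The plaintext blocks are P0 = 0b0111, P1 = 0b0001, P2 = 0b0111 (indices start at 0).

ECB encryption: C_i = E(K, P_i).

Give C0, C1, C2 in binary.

C0: E(K, 0b0111) = 0b1110.
C1: E(K, 0b0001) = 0b1000.
C2: E(K, 0b0111) = 0b1110.

C0 = 0b1110, C1 = 0b1000, C2 = 0b1110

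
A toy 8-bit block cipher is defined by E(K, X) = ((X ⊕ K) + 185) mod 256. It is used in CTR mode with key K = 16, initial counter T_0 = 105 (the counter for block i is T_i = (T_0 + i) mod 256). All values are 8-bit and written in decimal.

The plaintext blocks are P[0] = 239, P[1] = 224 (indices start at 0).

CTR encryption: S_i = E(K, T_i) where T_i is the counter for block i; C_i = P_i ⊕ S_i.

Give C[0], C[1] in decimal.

C[0] = 221, C[1] = 211

C[0]: T = 105, S = E(K, T) = 50; 239 ⊕ 50 = 221.
C[1]: T = 106, S = E(K, T) = 51; 224 ⊕ 51 = 211.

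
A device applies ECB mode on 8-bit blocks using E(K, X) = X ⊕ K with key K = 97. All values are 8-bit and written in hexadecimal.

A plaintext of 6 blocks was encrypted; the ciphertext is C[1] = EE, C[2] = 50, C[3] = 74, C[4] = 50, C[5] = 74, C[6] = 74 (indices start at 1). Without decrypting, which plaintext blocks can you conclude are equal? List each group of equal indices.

ECB encrypts each block independently with the same key, so equal ciphertext blocks imply equal plaintext blocks.
C[2] = C[4] = 50, so P[2] = P[4].
C[3] = C[5] = C[6] = 74, so P[3] = P[5] = P[6].

P[2] = P[4]; P[3] = P[5] = P[6]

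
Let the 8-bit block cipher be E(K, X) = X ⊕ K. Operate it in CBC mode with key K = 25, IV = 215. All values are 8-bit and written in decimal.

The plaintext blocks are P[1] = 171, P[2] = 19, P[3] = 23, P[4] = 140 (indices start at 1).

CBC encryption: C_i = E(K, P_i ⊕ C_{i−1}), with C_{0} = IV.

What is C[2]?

C[2] = 111

C[1]: P[1] ⊕ 215 = 124; E(K, 124) = 101.
C[2]: P[2] ⊕ 101 = 118; E(K, 118) = 111.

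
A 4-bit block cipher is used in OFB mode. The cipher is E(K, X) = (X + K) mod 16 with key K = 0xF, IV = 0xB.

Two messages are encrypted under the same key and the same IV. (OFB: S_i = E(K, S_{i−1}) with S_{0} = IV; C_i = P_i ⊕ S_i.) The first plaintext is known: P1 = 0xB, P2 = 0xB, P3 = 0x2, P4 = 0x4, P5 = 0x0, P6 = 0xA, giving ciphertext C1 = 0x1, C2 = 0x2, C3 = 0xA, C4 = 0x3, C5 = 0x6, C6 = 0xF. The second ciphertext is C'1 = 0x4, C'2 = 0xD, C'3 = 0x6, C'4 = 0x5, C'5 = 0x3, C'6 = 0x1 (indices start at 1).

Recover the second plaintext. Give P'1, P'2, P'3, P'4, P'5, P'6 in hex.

P'1 = 0xE, P'2 = 0x4, P'3 = 0xE, P'4 = 0x2, P'5 = 0x5, P'6 = 0x4

In OFB with a reused IV, both messages share the same keystream S_i, so C_i ⊕ C'_i = P_i ⊕ P'_i and thus P'_i = P_i ⊕ C_i ⊕ C'_i.
P'1: 0xB ⊕ 0x1 ⊕ 0x4 = 0xE.
P'2: 0xB ⊕ 0x2 ⊕ 0xD = 0x4.
P'3: 0x2 ⊕ 0xA ⊕ 0x6 = 0xE.
P'4: 0x4 ⊕ 0x3 ⊕ 0x5 = 0x2.
P'5: 0x0 ⊕ 0x6 ⊕ 0x3 = 0x5.
P'6: 0xA ⊕ 0xF ⊕ 0x1 = 0x4.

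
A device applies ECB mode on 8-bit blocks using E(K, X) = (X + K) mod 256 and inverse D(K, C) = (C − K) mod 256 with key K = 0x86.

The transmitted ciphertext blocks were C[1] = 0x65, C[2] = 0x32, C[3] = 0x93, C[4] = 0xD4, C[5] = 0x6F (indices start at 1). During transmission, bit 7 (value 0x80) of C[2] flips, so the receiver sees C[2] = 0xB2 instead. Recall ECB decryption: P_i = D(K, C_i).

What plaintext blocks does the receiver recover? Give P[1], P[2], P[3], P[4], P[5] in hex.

Only C[2] changed, to 0xB2. In ECB, a change in C_i affects only P_i. Decrypting the received ciphertext:
P[1]: D(K, 0x65) = 0xDF.
P[2]: D(K, 0xB2) = 0x2C.
P[3]: D(K, 0x93) = 0x0D.
P[4]: D(K, 0xD4) = 0x4E.
P[5]: D(K, 0x6F) = 0xE9.
Blocks that differ from the original plaintext: P[2].

P[1] = 0xDF, P[2] = 0x2C, P[3] = 0x0D, P[4] = 0x4E, P[5] = 0xE9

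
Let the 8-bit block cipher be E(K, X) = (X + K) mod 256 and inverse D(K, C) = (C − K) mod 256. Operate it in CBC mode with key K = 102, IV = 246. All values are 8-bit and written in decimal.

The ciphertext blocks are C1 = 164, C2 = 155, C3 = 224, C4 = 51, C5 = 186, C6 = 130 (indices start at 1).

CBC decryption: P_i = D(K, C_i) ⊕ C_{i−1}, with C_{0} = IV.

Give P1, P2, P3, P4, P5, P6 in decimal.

P1 = 200, P2 = 145, P3 = 225, P4 = 45, P5 = 103, P6 = 166

P1: D(K, 164) = 62; 62 ⊕ 246 = 200.
P2: D(K, 155) = 53; 53 ⊕ 164 = 145.
P3: D(K, 224) = 122; 122 ⊕ 155 = 225.
P4: D(K, 51) = 205; 205 ⊕ 224 = 45.
P5: D(K, 186) = 84; 84 ⊕ 51 = 103.
P6: D(K, 130) = 28; 28 ⊕ 186 = 166.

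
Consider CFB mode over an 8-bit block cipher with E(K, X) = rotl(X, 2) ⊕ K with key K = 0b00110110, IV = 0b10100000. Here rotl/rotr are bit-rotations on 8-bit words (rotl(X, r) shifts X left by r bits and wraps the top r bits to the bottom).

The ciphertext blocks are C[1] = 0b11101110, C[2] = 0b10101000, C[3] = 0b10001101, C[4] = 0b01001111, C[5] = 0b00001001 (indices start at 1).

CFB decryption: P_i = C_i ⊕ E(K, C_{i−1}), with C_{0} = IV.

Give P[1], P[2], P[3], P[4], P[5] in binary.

P[1]: E(K, 0b10100000) = 0b10110100; 0b11101110 ⊕ 0b10110100 = 0b01011010.
P[2]: E(K, 0b11101110) = 0b10001101; 0b10101000 ⊕ 0b10001101 = 0b00100101.
P[3]: E(K, 0b10101000) = 0b10010100; 0b10001101 ⊕ 0b10010100 = 0b00011001.
P[4]: E(K, 0b10001101) = 0b00000000; 0b01001111 ⊕ 0b00000000 = 0b01001111.
P[5]: E(K, 0b01001111) = 0b00001011; 0b00001001 ⊕ 0b00001011 = 0b00000010.

P[1] = 0b01011010, P[2] = 0b00100101, P[3] = 0b00011001, P[4] = 0b01001111, P[5] = 0b00000010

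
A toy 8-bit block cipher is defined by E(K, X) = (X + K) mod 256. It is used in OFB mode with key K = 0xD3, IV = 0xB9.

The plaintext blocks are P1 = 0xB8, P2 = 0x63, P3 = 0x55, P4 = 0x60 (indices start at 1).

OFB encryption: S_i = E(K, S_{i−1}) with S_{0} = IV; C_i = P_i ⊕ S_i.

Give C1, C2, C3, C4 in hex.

C1 = 0x34, C2 = 0x3C, C3 = 0x67, C4 = 0x65

C1: S = E(K, 0xB9) = 0x8C; 0xB8 ⊕ 0x8C = 0x34.
C2: S = E(K, 0x8C) = 0x5F; 0x63 ⊕ 0x5F = 0x3C.
C3: S = E(K, 0x5F) = 0x32; 0x55 ⊕ 0x32 = 0x67.
C4: S = E(K, 0x32) = 0x05; 0x60 ⊕ 0x05 = 0x65.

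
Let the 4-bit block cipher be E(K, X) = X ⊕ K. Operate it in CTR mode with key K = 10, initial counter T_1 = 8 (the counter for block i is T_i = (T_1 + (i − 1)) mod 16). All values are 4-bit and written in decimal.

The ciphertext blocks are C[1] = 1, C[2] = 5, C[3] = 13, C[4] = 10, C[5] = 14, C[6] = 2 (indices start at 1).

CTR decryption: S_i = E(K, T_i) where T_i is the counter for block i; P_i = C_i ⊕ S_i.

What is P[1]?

P[1]: T = 8, S = E(K, T) = 2; 1 ⊕ 2 = 3.

P[1] = 3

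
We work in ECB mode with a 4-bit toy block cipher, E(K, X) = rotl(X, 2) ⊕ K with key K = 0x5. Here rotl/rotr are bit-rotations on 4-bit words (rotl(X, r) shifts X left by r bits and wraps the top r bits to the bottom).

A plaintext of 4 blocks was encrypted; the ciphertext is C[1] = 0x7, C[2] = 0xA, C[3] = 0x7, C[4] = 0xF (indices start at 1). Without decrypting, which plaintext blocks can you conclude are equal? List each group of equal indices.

P[1] = P[3]

ECB encrypts each block independently with the same key, so equal ciphertext blocks imply equal plaintext blocks.
C[1] = C[3] = 0x7, so P[1] = P[3].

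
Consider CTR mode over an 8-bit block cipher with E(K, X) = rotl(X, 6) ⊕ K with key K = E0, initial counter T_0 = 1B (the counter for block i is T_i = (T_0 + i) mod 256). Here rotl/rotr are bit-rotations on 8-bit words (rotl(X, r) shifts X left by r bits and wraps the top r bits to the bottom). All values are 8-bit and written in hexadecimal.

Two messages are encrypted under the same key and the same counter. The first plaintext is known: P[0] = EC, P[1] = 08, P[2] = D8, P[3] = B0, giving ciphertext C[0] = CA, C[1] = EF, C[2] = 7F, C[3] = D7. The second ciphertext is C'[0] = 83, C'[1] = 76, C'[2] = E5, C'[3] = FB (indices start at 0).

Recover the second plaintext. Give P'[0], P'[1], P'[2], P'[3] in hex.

In CTR with a reused counter, both messages share the same keystream S_i, so C_i ⊕ C'_i = P_i ⊕ P'_i and thus P'_i = P_i ⊕ C_i ⊕ C'_i.
P'[0]: EC ⊕ CA ⊕ 83 = A5.
P'[1]: 08 ⊕ EF ⊕ 76 = 91.
P'[2]: D8 ⊕ 7F ⊕ E5 = 42.
P'[3]: B0 ⊕ D7 ⊕ FB = 9C.

P'[0] = A5, P'[1] = 91, P'[2] = 42, P'[3] = 9C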